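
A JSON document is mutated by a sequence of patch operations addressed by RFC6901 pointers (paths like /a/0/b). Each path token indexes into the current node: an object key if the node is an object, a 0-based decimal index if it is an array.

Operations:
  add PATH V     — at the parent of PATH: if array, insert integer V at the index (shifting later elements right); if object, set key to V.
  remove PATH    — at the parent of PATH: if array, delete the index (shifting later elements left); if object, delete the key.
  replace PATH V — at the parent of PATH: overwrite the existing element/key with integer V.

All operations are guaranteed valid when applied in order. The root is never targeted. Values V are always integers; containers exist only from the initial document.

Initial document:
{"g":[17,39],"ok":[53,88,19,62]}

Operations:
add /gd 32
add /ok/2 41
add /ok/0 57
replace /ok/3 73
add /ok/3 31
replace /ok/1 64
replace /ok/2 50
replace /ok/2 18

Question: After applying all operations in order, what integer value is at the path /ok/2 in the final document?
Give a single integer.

After op 1 (add /gd 32): {"g":[17,39],"gd":32,"ok":[53,88,19,62]}
After op 2 (add /ok/2 41): {"g":[17,39],"gd":32,"ok":[53,88,41,19,62]}
After op 3 (add /ok/0 57): {"g":[17,39],"gd":32,"ok":[57,53,88,41,19,62]}
After op 4 (replace /ok/3 73): {"g":[17,39],"gd":32,"ok":[57,53,88,73,19,62]}
After op 5 (add /ok/3 31): {"g":[17,39],"gd":32,"ok":[57,53,88,31,73,19,62]}
After op 6 (replace /ok/1 64): {"g":[17,39],"gd":32,"ok":[57,64,88,31,73,19,62]}
After op 7 (replace /ok/2 50): {"g":[17,39],"gd":32,"ok":[57,64,50,31,73,19,62]}
After op 8 (replace /ok/2 18): {"g":[17,39],"gd":32,"ok":[57,64,18,31,73,19,62]}
Value at /ok/2: 18

Answer: 18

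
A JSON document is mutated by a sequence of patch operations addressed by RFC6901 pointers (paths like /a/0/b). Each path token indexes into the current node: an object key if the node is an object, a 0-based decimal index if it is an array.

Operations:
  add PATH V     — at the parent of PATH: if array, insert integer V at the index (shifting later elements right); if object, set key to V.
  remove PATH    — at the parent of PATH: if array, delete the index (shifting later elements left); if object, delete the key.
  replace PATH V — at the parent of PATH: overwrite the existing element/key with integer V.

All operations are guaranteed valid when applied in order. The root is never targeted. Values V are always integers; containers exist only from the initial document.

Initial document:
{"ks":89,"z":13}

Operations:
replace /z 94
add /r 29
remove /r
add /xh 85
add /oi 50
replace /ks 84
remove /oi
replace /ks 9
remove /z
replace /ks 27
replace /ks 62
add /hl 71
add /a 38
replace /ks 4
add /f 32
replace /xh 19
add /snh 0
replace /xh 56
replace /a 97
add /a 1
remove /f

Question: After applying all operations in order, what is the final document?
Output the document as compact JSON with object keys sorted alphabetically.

After op 1 (replace /z 94): {"ks":89,"z":94}
After op 2 (add /r 29): {"ks":89,"r":29,"z":94}
After op 3 (remove /r): {"ks":89,"z":94}
After op 4 (add /xh 85): {"ks":89,"xh":85,"z":94}
After op 5 (add /oi 50): {"ks":89,"oi":50,"xh":85,"z":94}
After op 6 (replace /ks 84): {"ks":84,"oi":50,"xh":85,"z":94}
After op 7 (remove /oi): {"ks":84,"xh":85,"z":94}
After op 8 (replace /ks 9): {"ks":9,"xh":85,"z":94}
After op 9 (remove /z): {"ks":9,"xh":85}
After op 10 (replace /ks 27): {"ks":27,"xh":85}
After op 11 (replace /ks 62): {"ks":62,"xh":85}
After op 12 (add /hl 71): {"hl":71,"ks":62,"xh":85}
After op 13 (add /a 38): {"a":38,"hl":71,"ks":62,"xh":85}
After op 14 (replace /ks 4): {"a":38,"hl":71,"ks":4,"xh":85}
After op 15 (add /f 32): {"a":38,"f":32,"hl":71,"ks":4,"xh":85}
After op 16 (replace /xh 19): {"a":38,"f":32,"hl":71,"ks":4,"xh":19}
After op 17 (add /snh 0): {"a":38,"f":32,"hl":71,"ks":4,"snh":0,"xh":19}
After op 18 (replace /xh 56): {"a":38,"f":32,"hl":71,"ks":4,"snh":0,"xh":56}
After op 19 (replace /a 97): {"a":97,"f":32,"hl":71,"ks":4,"snh":0,"xh":56}
After op 20 (add /a 1): {"a":1,"f":32,"hl":71,"ks":4,"snh":0,"xh":56}
After op 21 (remove /f): {"a":1,"hl":71,"ks":4,"snh":0,"xh":56}

Answer: {"a":1,"hl":71,"ks":4,"snh":0,"xh":56}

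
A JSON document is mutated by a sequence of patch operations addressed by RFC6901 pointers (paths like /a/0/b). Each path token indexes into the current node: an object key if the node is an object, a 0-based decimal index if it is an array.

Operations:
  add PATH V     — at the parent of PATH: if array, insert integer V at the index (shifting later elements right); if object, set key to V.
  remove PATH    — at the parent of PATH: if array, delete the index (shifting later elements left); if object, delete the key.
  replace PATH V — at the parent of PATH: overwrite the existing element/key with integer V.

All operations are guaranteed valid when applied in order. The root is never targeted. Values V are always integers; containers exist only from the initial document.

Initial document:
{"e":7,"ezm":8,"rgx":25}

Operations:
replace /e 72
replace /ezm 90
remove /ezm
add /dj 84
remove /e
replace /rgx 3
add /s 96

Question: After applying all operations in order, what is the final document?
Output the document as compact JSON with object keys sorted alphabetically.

After op 1 (replace /e 72): {"e":72,"ezm":8,"rgx":25}
After op 2 (replace /ezm 90): {"e":72,"ezm":90,"rgx":25}
After op 3 (remove /ezm): {"e":72,"rgx":25}
After op 4 (add /dj 84): {"dj":84,"e":72,"rgx":25}
After op 5 (remove /e): {"dj":84,"rgx":25}
After op 6 (replace /rgx 3): {"dj":84,"rgx":3}
After op 7 (add /s 96): {"dj":84,"rgx":3,"s":96}

Answer: {"dj":84,"rgx":3,"s":96}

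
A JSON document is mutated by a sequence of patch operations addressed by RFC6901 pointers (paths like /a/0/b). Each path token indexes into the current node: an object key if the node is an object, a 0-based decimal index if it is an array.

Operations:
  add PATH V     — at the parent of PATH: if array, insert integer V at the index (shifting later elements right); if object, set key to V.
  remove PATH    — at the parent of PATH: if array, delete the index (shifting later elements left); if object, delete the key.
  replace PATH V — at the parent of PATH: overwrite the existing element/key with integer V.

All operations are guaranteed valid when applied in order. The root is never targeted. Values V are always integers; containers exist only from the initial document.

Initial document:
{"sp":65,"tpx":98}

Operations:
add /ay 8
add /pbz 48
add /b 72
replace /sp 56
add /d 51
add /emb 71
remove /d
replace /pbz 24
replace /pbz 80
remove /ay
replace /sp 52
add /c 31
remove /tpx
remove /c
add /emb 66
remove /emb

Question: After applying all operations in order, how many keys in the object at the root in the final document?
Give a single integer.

Answer: 3

Derivation:
After op 1 (add /ay 8): {"ay":8,"sp":65,"tpx":98}
After op 2 (add /pbz 48): {"ay":8,"pbz":48,"sp":65,"tpx":98}
After op 3 (add /b 72): {"ay":8,"b":72,"pbz":48,"sp":65,"tpx":98}
After op 4 (replace /sp 56): {"ay":8,"b":72,"pbz":48,"sp":56,"tpx":98}
After op 5 (add /d 51): {"ay":8,"b":72,"d":51,"pbz":48,"sp":56,"tpx":98}
After op 6 (add /emb 71): {"ay":8,"b":72,"d":51,"emb":71,"pbz":48,"sp":56,"tpx":98}
After op 7 (remove /d): {"ay":8,"b":72,"emb":71,"pbz":48,"sp":56,"tpx":98}
After op 8 (replace /pbz 24): {"ay":8,"b":72,"emb":71,"pbz":24,"sp":56,"tpx":98}
After op 9 (replace /pbz 80): {"ay":8,"b":72,"emb":71,"pbz":80,"sp":56,"tpx":98}
After op 10 (remove /ay): {"b":72,"emb":71,"pbz":80,"sp":56,"tpx":98}
After op 11 (replace /sp 52): {"b":72,"emb":71,"pbz":80,"sp":52,"tpx":98}
After op 12 (add /c 31): {"b":72,"c":31,"emb":71,"pbz":80,"sp":52,"tpx":98}
After op 13 (remove /tpx): {"b":72,"c":31,"emb":71,"pbz":80,"sp":52}
After op 14 (remove /c): {"b":72,"emb":71,"pbz":80,"sp":52}
After op 15 (add /emb 66): {"b":72,"emb":66,"pbz":80,"sp":52}
After op 16 (remove /emb): {"b":72,"pbz":80,"sp":52}
Size at the root: 3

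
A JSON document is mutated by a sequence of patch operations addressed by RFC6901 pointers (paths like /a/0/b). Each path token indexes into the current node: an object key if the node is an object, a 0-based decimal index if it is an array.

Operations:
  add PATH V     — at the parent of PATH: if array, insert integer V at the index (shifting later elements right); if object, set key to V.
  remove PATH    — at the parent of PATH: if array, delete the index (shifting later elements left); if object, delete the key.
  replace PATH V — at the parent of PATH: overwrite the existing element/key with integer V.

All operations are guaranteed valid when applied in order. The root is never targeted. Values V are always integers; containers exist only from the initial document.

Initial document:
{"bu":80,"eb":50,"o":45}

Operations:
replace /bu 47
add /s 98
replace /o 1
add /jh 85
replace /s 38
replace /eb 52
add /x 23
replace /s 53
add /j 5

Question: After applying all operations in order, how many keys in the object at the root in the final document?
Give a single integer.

Answer: 7

Derivation:
After op 1 (replace /bu 47): {"bu":47,"eb":50,"o":45}
After op 2 (add /s 98): {"bu":47,"eb":50,"o":45,"s":98}
After op 3 (replace /o 1): {"bu":47,"eb":50,"o":1,"s":98}
After op 4 (add /jh 85): {"bu":47,"eb":50,"jh":85,"o":1,"s":98}
After op 5 (replace /s 38): {"bu":47,"eb":50,"jh":85,"o":1,"s":38}
After op 6 (replace /eb 52): {"bu":47,"eb":52,"jh":85,"o":1,"s":38}
After op 7 (add /x 23): {"bu":47,"eb":52,"jh":85,"o":1,"s":38,"x":23}
After op 8 (replace /s 53): {"bu":47,"eb":52,"jh":85,"o":1,"s":53,"x":23}
After op 9 (add /j 5): {"bu":47,"eb":52,"j":5,"jh":85,"o":1,"s":53,"x":23}
Size at the root: 7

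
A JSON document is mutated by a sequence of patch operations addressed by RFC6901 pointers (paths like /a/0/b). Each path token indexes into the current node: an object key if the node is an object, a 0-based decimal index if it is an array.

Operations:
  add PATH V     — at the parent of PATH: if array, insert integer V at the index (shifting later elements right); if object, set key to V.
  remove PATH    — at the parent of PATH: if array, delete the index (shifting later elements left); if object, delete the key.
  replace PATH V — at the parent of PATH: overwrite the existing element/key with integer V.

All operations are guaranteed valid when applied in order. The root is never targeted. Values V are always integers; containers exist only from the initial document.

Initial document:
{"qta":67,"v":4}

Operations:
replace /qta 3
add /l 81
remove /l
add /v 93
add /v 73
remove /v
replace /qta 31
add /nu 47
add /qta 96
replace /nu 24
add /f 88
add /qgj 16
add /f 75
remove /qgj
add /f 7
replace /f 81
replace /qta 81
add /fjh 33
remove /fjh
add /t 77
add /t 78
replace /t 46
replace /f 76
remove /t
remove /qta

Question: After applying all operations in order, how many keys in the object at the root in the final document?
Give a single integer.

After op 1 (replace /qta 3): {"qta":3,"v":4}
After op 2 (add /l 81): {"l":81,"qta":3,"v":4}
After op 3 (remove /l): {"qta":3,"v":4}
After op 4 (add /v 93): {"qta":3,"v":93}
After op 5 (add /v 73): {"qta":3,"v":73}
After op 6 (remove /v): {"qta":3}
After op 7 (replace /qta 31): {"qta":31}
After op 8 (add /nu 47): {"nu":47,"qta":31}
After op 9 (add /qta 96): {"nu":47,"qta":96}
After op 10 (replace /nu 24): {"nu":24,"qta":96}
After op 11 (add /f 88): {"f":88,"nu":24,"qta":96}
After op 12 (add /qgj 16): {"f":88,"nu":24,"qgj":16,"qta":96}
After op 13 (add /f 75): {"f":75,"nu":24,"qgj":16,"qta":96}
After op 14 (remove /qgj): {"f":75,"nu":24,"qta":96}
After op 15 (add /f 7): {"f":7,"nu":24,"qta":96}
After op 16 (replace /f 81): {"f":81,"nu":24,"qta":96}
After op 17 (replace /qta 81): {"f":81,"nu":24,"qta":81}
After op 18 (add /fjh 33): {"f":81,"fjh":33,"nu":24,"qta":81}
After op 19 (remove /fjh): {"f":81,"nu":24,"qta":81}
After op 20 (add /t 77): {"f":81,"nu":24,"qta":81,"t":77}
After op 21 (add /t 78): {"f":81,"nu":24,"qta":81,"t":78}
After op 22 (replace /t 46): {"f":81,"nu":24,"qta":81,"t":46}
After op 23 (replace /f 76): {"f":76,"nu":24,"qta":81,"t":46}
After op 24 (remove /t): {"f":76,"nu":24,"qta":81}
After op 25 (remove /qta): {"f":76,"nu":24}
Size at the root: 2

Answer: 2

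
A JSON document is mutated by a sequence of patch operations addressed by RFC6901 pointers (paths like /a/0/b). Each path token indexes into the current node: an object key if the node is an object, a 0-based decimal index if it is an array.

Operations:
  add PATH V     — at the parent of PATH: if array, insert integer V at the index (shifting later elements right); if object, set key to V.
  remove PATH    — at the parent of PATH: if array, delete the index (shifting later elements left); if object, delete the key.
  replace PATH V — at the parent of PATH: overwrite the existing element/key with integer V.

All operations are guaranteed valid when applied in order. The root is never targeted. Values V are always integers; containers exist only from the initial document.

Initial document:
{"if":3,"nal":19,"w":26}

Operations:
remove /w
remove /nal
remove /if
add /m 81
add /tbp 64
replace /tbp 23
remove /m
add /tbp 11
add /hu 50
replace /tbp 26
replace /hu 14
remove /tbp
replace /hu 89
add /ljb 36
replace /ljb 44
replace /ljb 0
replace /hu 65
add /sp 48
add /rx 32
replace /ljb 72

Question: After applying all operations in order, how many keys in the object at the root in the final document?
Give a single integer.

Answer: 4

Derivation:
After op 1 (remove /w): {"if":3,"nal":19}
After op 2 (remove /nal): {"if":3}
After op 3 (remove /if): {}
After op 4 (add /m 81): {"m":81}
After op 5 (add /tbp 64): {"m":81,"tbp":64}
After op 6 (replace /tbp 23): {"m":81,"tbp":23}
After op 7 (remove /m): {"tbp":23}
After op 8 (add /tbp 11): {"tbp":11}
After op 9 (add /hu 50): {"hu":50,"tbp":11}
After op 10 (replace /tbp 26): {"hu":50,"tbp":26}
After op 11 (replace /hu 14): {"hu":14,"tbp":26}
After op 12 (remove /tbp): {"hu":14}
After op 13 (replace /hu 89): {"hu":89}
After op 14 (add /ljb 36): {"hu":89,"ljb":36}
After op 15 (replace /ljb 44): {"hu":89,"ljb":44}
After op 16 (replace /ljb 0): {"hu":89,"ljb":0}
After op 17 (replace /hu 65): {"hu":65,"ljb":0}
After op 18 (add /sp 48): {"hu":65,"ljb":0,"sp":48}
After op 19 (add /rx 32): {"hu":65,"ljb":0,"rx":32,"sp":48}
After op 20 (replace /ljb 72): {"hu":65,"ljb":72,"rx":32,"sp":48}
Size at the root: 4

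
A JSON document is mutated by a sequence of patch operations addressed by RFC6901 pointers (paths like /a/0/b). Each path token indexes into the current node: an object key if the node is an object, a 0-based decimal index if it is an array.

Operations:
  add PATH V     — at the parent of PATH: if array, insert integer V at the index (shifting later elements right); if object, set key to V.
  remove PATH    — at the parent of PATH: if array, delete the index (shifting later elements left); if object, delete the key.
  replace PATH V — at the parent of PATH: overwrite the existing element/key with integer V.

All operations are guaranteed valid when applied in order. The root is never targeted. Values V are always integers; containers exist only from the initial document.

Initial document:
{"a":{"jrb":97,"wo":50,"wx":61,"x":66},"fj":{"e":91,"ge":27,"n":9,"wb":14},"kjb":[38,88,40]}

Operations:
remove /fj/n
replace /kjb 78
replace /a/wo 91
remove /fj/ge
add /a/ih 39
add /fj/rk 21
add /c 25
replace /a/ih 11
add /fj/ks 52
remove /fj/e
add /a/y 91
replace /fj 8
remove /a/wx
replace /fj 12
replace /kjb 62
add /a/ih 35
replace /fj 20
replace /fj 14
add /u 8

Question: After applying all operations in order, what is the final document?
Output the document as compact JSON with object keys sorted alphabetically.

Answer: {"a":{"ih":35,"jrb":97,"wo":91,"x":66,"y":91},"c":25,"fj":14,"kjb":62,"u":8}

Derivation:
After op 1 (remove /fj/n): {"a":{"jrb":97,"wo":50,"wx":61,"x":66},"fj":{"e":91,"ge":27,"wb":14},"kjb":[38,88,40]}
After op 2 (replace /kjb 78): {"a":{"jrb":97,"wo":50,"wx":61,"x":66},"fj":{"e":91,"ge":27,"wb":14},"kjb":78}
After op 3 (replace /a/wo 91): {"a":{"jrb":97,"wo":91,"wx":61,"x":66},"fj":{"e":91,"ge":27,"wb":14},"kjb":78}
After op 4 (remove /fj/ge): {"a":{"jrb":97,"wo":91,"wx":61,"x":66},"fj":{"e":91,"wb":14},"kjb":78}
After op 5 (add /a/ih 39): {"a":{"ih":39,"jrb":97,"wo":91,"wx":61,"x":66},"fj":{"e":91,"wb":14},"kjb":78}
After op 6 (add /fj/rk 21): {"a":{"ih":39,"jrb":97,"wo":91,"wx":61,"x":66},"fj":{"e":91,"rk":21,"wb":14},"kjb":78}
After op 7 (add /c 25): {"a":{"ih":39,"jrb":97,"wo":91,"wx":61,"x":66},"c":25,"fj":{"e":91,"rk":21,"wb":14},"kjb":78}
After op 8 (replace /a/ih 11): {"a":{"ih":11,"jrb":97,"wo":91,"wx":61,"x":66},"c":25,"fj":{"e":91,"rk":21,"wb":14},"kjb":78}
After op 9 (add /fj/ks 52): {"a":{"ih":11,"jrb":97,"wo":91,"wx":61,"x":66},"c":25,"fj":{"e":91,"ks":52,"rk":21,"wb":14},"kjb":78}
After op 10 (remove /fj/e): {"a":{"ih":11,"jrb":97,"wo":91,"wx":61,"x":66},"c":25,"fj":{"ks":52,"rk":21,"wb":14},"kjb":78}
After op 11 (add /a/y 91): {"a":{"ih":11,"jrb":97,"wo":91,"wx":61,"x":66,"y":91},"c":25,"fj":{"ks":52,"rk":21,"wb":14},"kjb":78}
After op 12 (replace /fj 8): {"a":{"ih":11,"jrb":97,"wo":91,"wx":61,"x":66,"y":91},"c":25,"fj":8,"kjb":78}
After op 13 (remove /a/wx): {"a":{"ih":11,"jrb":97,"wo":91,"x":66,"y":91},"c":25,"fj":8,"kjb":78}
After op 14 (replace /fj 12): {"a":{"ih":11,"jrb":97,"wo":91,"x":66,"y":91},"c":25,"fj":12,"kjb":78}
After op 15 (replace /kjb 62): {"a":{"ih":11,"jrb":97,"wo":91,"x":66,"y":91},"c":25,"fj":12,"kjb":62}
After op 16 (add /a/ih 35): {"a":{"ih":35,"jrb":97,"wo":91,"x":66,"y":91},"c":25,"fj":12,"kjb":62}
After op 17 (replace /fj 20): {"a":{"ih":35,"jrb":97,"wo":91,"x":66,"y":91},"c":25,"fj":20,"kjb":62}
After op 18 (replace /fj 14): {"a":{"ih":35,"jrb":97,"wo":91,"x":66,"y":91},"c":25,"fj":14,"kjb":62}
After op 19 (add /u 8): {"a":{"ih":35,"jrb":97,"wo":91,"x":66,"y":91},"c":25,"fj":14,"kjb":62,"u":8}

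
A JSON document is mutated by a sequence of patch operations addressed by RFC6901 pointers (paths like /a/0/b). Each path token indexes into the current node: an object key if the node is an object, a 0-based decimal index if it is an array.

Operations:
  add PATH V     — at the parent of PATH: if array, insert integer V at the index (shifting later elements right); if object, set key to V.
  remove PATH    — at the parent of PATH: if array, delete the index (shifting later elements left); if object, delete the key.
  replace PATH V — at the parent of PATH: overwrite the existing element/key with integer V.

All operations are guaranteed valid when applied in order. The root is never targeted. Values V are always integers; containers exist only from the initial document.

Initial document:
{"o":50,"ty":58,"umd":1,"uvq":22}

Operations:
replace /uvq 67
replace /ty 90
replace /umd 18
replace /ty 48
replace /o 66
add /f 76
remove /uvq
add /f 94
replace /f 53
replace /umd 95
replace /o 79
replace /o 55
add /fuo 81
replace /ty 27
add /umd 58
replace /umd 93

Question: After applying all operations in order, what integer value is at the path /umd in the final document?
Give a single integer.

After op 1 (replace /uvq 67): {"o":50,"ty":58,"umd":1,"uvq":67}
After op 2 (replace /ty 90): {"o":50,"ty":90,"umd":1,"uvq":67}
After op 3 (replace /umd 18): {"o":50,"ty":90,"umd":18,"uvq":67}
After op 4 (replace /ty 48): {"o":50,"ty":48,"umd":18,"uvq":67}
After op 5 (replace /o 66): {"o":66,"ty":48,"umd":18,"uvq":67}
After op 6 (add /f 76): {"f":76,"o":66,"ty":48,"umd":18,"uvq":67}
After op 7 (remove /uvq): {"f":76,"o":66,"ty":48,"umd":18}
After op 8 (add /f 94): {"f":94,"o":66,"ty":48,"umd":18}
After op 9 (replace /f 53): {"f":53,"o":66,"ty":48,"umd":18}
After op 10 (replace /umd 95): {"f":53,"o":66,"ty":48,"umd":95}
After op 11 (replace /o 79): {"f":53,"o":79,"ty":48,"umd":95}
After op 12 (replace /o 55): {"f":53,"o":55,"ty":48,"umd":95}
After op 13 (add /fuo 81): {"f":53,"fuo":81,"o":55,"ty":48,"umd":95}
After op 14 (replace /ty 27): {"f":53,"fuo":81,"o":55,"ty":27,"umd":95}
After op 15 (add /umd 58): {"f":53,"fuo":81,"o":55,"ty":27,"umd":58}
After op 16 (replace /umd 93): {"f":53,"fuo":81,"o":55,"ty":27,"umd":93}
Value at /umd: 93

Answer: 93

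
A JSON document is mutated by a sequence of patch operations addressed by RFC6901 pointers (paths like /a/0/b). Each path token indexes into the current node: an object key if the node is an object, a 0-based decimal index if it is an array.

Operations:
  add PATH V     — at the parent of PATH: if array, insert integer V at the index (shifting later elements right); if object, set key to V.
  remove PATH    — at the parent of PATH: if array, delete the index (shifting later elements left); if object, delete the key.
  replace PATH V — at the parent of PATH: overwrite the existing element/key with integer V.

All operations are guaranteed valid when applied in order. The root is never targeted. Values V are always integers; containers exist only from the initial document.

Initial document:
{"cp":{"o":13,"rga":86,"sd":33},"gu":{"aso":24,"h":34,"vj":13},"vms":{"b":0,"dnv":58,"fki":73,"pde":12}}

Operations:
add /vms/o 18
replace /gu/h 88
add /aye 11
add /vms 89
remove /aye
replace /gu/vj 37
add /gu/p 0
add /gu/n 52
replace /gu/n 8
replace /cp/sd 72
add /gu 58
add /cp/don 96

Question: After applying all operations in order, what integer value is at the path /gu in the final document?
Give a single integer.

Answer: 58

Derivation:
After op 1 (add /vms/o 18): {"cp":{"o":13,"rga":86,"sd":33},"gu":{"aso":24,"h":34,"vj":13},"vms":{"b":0,"dnv":58,"fki":73,"o":18,"pde":12}}
After op 2 (replace /gu/h 88): {"cp":{"o":13,"rga":86,"sd":33},"gu":{"aso":24,"h":88,"vj":13},"vms":{"b":0,"dnv":58,"fki":73,"o":18,"pde":12}}
After op 3 (add /aye 11): {"aye":11,"cp":{"o":13,"rga":86,"sd":33},"gu":{"aso":24,"h":88,"vj":13},"vms":{"b":0,"dnv":58,"fki":73,"o":18,"pde":12}}
After op 4 (add /vms 89): {"aye":11,"cp":{"o":13,"rga":86,"sd":33},"gu":{"aso":24,"h":88,"vj":13},"vms":89}
After op 5 (remove /aye): {"cp":{"o":13,"rga":86,"sd":33},"gu":{"aso":24,"h":88,"vj":13},"vms":89}
After op 6 (replace /gu/vj 37): {"cp":{"o":13,"rga":86,"sd":33},"gu":{"aso":24,"h":88,"vj":37},"vms":89}
After op 7 (add /gu/p 0): {"cp":{"o":13,"rga":86,"sd":33},"gu":{"aso":24,"h":88,"p":0,"vj":37},"vms":89}
After op 8 (add /gu/n 52): {"cp":{"o":13,"rga":86,"sd":33},"gu":{"aso":24,"h":88,"n":52,"p":0,"vj":37},"vms":89}
After op 9 (replace /gu/n 8): {"cp":{"o":13,"rga":86,"sd":33},"gu":{"aso":24,"h":88,"n":8,"p":0,"vj":37},"vms":89}
After op 10 (replace /cp/sd 72): {"cp":{"o":13,"rga":86,"sd":72},"gu":{"aso":24,"h":88,"n":8,"p":0,"vj":37},"vms":89}
After op 11 (add /gu 58): {"cp":{"o":13,"rga":86,"sd":72},"gu":58,"vms":89}
After op 12 (add /cp/don 96): {"cp":{"don":96,"o":13,"rga":86,"sd":72},"gu":58,"vms":89}
Value at /gu: 58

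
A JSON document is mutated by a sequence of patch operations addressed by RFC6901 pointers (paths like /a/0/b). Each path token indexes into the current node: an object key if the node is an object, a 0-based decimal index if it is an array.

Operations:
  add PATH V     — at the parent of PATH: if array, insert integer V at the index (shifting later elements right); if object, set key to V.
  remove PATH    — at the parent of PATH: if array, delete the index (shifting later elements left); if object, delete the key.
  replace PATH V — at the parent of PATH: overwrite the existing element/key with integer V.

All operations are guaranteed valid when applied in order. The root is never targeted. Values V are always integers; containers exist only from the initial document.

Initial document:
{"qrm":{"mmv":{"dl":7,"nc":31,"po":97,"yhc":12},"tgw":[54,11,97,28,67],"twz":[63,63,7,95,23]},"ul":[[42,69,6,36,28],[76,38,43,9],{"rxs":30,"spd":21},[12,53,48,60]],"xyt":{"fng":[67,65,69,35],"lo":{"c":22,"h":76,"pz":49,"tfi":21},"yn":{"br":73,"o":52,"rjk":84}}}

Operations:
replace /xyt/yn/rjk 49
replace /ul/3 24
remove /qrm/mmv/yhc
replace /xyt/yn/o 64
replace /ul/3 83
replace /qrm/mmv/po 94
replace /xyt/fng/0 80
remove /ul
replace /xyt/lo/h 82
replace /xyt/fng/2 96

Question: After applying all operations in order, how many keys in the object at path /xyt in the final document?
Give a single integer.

After op 1 (replace /xyt/yn/rjk 49): {"qrm":{"mmv":{"dl":7,"nc":31,"po":97,"yhc":12},"tgw":[54,11,97,28,67],"twz":[63,63,7,95,23]},"ul":[[42,69,6,36,28],[76,38,43,9],{"rxs":30,"spd":21},[12,53,48,60]],"xyt":{"fng":[67,65,69,35],"lo":{"c":22,"h":76,"pz":49,"tfi":21},"yn":{"br":73,"o":52,"rjk":49}}}
After op 2 (replace /ul/3 24): {"qrm":{"mmv":{"dl":7,"nc":31,"po":97,"yhc":12},"tgw":[54,11,97,28,67],"twz":[63,63,7,95,23]},"ul":[[42,69,6,36,28],[76,38,43,9],{"rxs":30,"spd":21},24],"xyt":{"fng":[67,65,69,35],"lo":{"c":22,"h":76,"pz":49,"tfi":21},"yn":{"br":73,"o":52,"rjk":49}}}
After op 3 (remove /qrm/mmv/yhc): {"qrm":{"mmv":{"dl":7,"nc":31,"po":97},"tgw":[54,11,97,28,67],"twz":[63,63,7,95,23]},"ul":[[42,69,6,36,28],[76,38,43,9],{"rxs":30,"spd":21},24],"xyt":{"fng":[67,65,69,35],"lo":{"c":22,"h":76,"pz":49,"tfi":21},"yn":{"br":73,"o":52,"rjk":49}}}
After op 4 (replace /xyt/yn/o 64): {"qrm":{"mmv":{"dl":7,"nc":31,"po":97},"tgw":[54,11,97,28,67],"twz":[63,63,7,95,23]},"ul":[[42,69,6,36,28],[76,38,43,9],{"rxs":30,"spd":21},24],"xyt":{"fng":[67,65,69,35],"lo":{"c":22,"h":76,"pz":49,"tfi":21},"yn":{"br":73,"o":64,"rjk":49}}}
After op 5 (replace /ul/3 83): {"qrm":{"mmv":{"dl":7,"nc":31,"po":97},"tgw":[54,11,97,28,67],"twz":[63,63,7,95,23]},"ul":[[42,69,6,36,28],[76,38,43,9],{"rxs":30,"spd":21},83],"xyt":{"fng":[67,65,69,35],"lo":{"c":22,"h":76,"pz":49,"tfi":21},"yn":{"br":73,"o":64,"rjk":49}}}
After op 6 (replace /qrm/mmv/po 94): {"qrm":{"mmv":{"dl":7,"nc":31,"po":94},"tgw":[54,11,97,28,67],"twz":[63,63,7,95,23]},"ul":[[42,69,6,36,28],[76,38,43,9],{"rxs":30,"spd":21},83],"xyt":{"fng":[67,65,69,35],"lo":{"c":22,"h":76,"pz":49,"tfi":21},"yn":{"br":73,"o":64,"rjk":49}}}
After op 7 (replace /xyt/fng/0 80): {"qrm":{"mmv":{"dl":7,"nc":31,"po":94},"tgw":[54,11,97,28,67],"twz":[63,63,7,95,23]},"ul":[[42,69,6,36,28],[76,38,43,9],{"rxs":30,"spd":21},83],"xyt":{"fng":[80,65,69,35],"lo":{"c":22,"h":76,"pz":49,"tfi":21},"yn":{"br":73,"o":64,"rjk":49}}}
After op 8 (remove /ul): {"qrm":{"mmv":{"dl":7,"nc":31,"po":94},"tgw":[54,11,97,28,67],"twz":[63,63,7,95,23]},"xyt":{"fng":[80,65,69,35],"lo":{"c":22,"h":76,"pz":49,"tfi":21},"yn":{"br":73,"o":64,"rjk":49}}}
After op 9 (replace /xyt/lo/h 82): {"qrm":{"mmv":{"dl":7,"nc":31,"po":94},"tgw":[54,11,97,28,67],"twz":[63,63,7,95,23]},"xyt":{"fng":[80,65,69,35],"lo":{"c":22,"h":82,"pz":49,"tfi":21},"yn":{"br":73,"o":64,"rjk":49}}}
After op 10 (replace /xyt/fng/2 96): {"qrm":{"mmv":{"dl":7,"nc":31,"po":94},"tgw":[54,11,97,28,67],"twz":[63,63,7,95,23]},"xyt":{"fng":[80,65,96,35],"lo":{"c":22,"h":82,"pz":49,"tfi":21},"yn":{"br":73,"o":64,"rjk":49}}}
Size at path /xyt: 3

Answer: 3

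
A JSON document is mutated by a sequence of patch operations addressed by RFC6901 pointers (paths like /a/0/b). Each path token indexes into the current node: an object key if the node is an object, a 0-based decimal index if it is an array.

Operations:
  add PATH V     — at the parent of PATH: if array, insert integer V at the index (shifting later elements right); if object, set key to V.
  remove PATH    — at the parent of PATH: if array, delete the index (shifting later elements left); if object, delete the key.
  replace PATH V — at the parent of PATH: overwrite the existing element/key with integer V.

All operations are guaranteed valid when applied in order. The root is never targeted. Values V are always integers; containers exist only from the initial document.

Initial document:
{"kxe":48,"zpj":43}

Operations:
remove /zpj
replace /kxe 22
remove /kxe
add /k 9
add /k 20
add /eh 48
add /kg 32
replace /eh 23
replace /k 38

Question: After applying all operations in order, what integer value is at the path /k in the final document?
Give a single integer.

After op 1 (remove /zpj): {"kxe":48}
After op 2 (replace /kxe 22): {"kxe":22}
After op 3 (remove /kxe): {}
After op 4 (add /k 9): {"k":9}
After op 5 (add /k 20): {"k":20}
After op 6 (add /eh 48): {"eh":48,"k":20}
After op 7 (add /kg 32): {"eh":48,"k":20,"kg":32}
After op 8 (replace /eh 23): {"eh":23,"k":20,"kg":32}
After op 9 (replace /k 38): {"eh":23,"k":38,"kg":32}
Value at /k: 38

Answer: 38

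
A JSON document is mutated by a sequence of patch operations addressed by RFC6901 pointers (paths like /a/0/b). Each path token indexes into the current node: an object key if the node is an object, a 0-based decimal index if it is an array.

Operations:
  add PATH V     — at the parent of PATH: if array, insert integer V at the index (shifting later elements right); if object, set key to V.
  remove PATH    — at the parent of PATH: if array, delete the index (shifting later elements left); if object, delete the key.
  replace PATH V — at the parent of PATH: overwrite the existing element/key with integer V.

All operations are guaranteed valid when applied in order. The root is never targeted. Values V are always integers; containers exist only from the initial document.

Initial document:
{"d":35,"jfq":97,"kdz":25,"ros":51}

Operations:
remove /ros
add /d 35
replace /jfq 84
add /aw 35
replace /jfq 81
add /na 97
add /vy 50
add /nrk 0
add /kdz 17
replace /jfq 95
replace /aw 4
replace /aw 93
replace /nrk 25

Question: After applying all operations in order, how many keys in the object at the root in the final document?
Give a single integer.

After op 1 (remove /ros): {"d":35,"jfq":97,"kdz":25}
After op 2 (add /d 35): {"d":35,"jfq":97,"kdz":25}
After op 3 (replace /jfq 84): {"d":35,"jfq":84,"kdz":25}
After op 4 (add /aw 35): {"aw":35,"d":35,"jfq":84,"kdz":25}
After op 5 (replace /jfq 81): {"aw":35,"d":35,"jfq":81,"kdz":25}
After op 6 (add /na 97): {"aw":35,"d":35,"jfq":81,"kdz":25,"na":97}
After op 7 (add /vy 50): {"aw":35,"d":35,"jfq":81,"kdz":25,"na":97,"vy":50}
After op 8 (add /nrk 0): {"aw":35,"d":35,"jfq":81,"kdz":25,"na":97,"nrk":0,"vy":50}
After op 9 (add /kdz 17): {"aw":35,"d":35,"jfq":81,"kdz":17,"na":97,"nrk":0,"vy":50}
After op 10 (replace /jfq 95): {"aw":35,"d":35,"jfq":95,"kdz":17,"na":97,"nrk":0,"vy":50}
After op 11 (replace /aw 4): {"aw":4,"d":35,"jfq":95,"kdz":17,"na":97,"nrk":0,"vy":50}
After op 12 (replace /aw 93): {"aw":93,"d":35,"jfq":95,"kdz":17,"na":97,"nrk":0,"vy":50}
After op 13 (replace /nrk 25): {"aw":93,"d":35,"jfq":95,"kdz":17,"na":97,"nrk":25,"vy":50}
Size at the root: 7

Answer: 7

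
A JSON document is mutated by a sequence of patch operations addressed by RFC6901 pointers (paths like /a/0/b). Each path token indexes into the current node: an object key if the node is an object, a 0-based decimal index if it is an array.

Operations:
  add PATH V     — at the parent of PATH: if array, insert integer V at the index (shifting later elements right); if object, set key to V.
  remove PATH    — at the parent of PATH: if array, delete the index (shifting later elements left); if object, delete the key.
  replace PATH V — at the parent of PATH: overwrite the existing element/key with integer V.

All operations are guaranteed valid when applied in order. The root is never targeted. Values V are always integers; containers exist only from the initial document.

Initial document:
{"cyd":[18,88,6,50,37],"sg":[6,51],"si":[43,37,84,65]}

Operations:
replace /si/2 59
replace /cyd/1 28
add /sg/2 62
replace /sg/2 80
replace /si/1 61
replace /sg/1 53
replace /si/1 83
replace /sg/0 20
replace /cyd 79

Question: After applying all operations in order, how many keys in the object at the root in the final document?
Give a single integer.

Answer: 3

Derivation:
After op 1 (replace /si/2 59): {"cyd":[18,88,6,50,37],"sg":[6,51],"si":[43,37,59,65]}
After op 2 (replace /cyd/1 28): {"cyd":[18,28,6,50,37],"sg":[6,51],"si":[43,37,59,65]}
After op 3 (add /sg/2 62): {"cyd":[18,28,6,50,37],"sg":[6,51,62],"si":[43,37,59,65]}
After op 4 (replace /sg/2 80): {"cyd":[18,28,6,50,37],"sg":[6,51,80],"si":[43,37,59,65]}
After op 5 (replace /si/1 61): {"cyd":[18,28,6,50,37],"sg":[6,51,80],"si":[43,61,59,65]}
After op 6 (replace /sg/1 53): {"cyd":[18,28,6,50,37],"sg":[6,53,80],"si":[43,61,59,65]}
After op 7 (replace /si/1 83): {"cyd":[18,28,6,50,37],"sg":[6,53,80],"si":[43,83,59,65]}
After op 8 (replace /sg/0 20): {"cyd":[18,28,6,50,37],"sg":[20,53,80],"si":[43,83,59,65]}
After op 9 (replace /cyd 79): {"cyd":79,"sg":[20,53,80],"si":[43,83,59,65]}
Size at the root: 3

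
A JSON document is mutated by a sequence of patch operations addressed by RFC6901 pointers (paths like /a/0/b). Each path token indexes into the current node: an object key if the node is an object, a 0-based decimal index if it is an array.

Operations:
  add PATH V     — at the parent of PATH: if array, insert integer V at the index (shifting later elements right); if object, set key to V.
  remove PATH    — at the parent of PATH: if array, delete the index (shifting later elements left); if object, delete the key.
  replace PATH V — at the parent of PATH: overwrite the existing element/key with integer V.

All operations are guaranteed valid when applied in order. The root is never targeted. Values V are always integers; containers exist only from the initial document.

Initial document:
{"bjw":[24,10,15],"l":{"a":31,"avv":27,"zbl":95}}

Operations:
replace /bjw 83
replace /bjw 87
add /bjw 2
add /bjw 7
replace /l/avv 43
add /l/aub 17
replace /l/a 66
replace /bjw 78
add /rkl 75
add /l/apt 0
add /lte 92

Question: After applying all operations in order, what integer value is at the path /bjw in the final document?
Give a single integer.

Answer: 78

Derivation:
After op 1 (replace /bjw 83): {"bjw":83,"l":{"a":31,"avv":27,"zbl":95}}
After op 2 (replace /bjw 87): {"bjw":87,"l":{"a":31,"avv":27,"zbl":95}}
After op 3 (add /bjw 2): {"bjw":2,"l":{"a":31,"avv":27,"zbl":95}}
After op 4 (add /bjw 7): {"bjw":7,"l":{"a":31,"avv":27,"zbl":95}}
After op 5 (replace /l/avv 43): {"bjw":7,"l":{"a":31,"avv":43,"zbl":95}}
After op 6 (add /l/aub 17): {"bjw":7,"l":{"a":31,"aub":17,"avv":43,"zbl":95}}
After op 7 (replace /l/a 66): {"bjw":7,"l":{"a":66,"aub":17,"avv":43,"zbl":95}}
After op 8 (replace /bjw 78): {"bjw":78,"l":{"a":66,"aub":17,"avv":43,"zbl":95}}
After op 9 (add /rkl 75): {"bjw":78,"l":{"a":66,"aub":17,"avv":43,"zbl":95},"rkl":75}
After op 10 (add /l/apt 0): {"bjw":78,"l":{"a":66,"apt":0,"aub":17,"avv":43,"zbl":95},"rkl":75}
After op 11 (add /lte 92): {"bjw":78,"l":{"a":66,"apt":0,"aub":17,"avv":43,"zbl":95},"lte":92,"rkl":75}
Value at /bjw: 78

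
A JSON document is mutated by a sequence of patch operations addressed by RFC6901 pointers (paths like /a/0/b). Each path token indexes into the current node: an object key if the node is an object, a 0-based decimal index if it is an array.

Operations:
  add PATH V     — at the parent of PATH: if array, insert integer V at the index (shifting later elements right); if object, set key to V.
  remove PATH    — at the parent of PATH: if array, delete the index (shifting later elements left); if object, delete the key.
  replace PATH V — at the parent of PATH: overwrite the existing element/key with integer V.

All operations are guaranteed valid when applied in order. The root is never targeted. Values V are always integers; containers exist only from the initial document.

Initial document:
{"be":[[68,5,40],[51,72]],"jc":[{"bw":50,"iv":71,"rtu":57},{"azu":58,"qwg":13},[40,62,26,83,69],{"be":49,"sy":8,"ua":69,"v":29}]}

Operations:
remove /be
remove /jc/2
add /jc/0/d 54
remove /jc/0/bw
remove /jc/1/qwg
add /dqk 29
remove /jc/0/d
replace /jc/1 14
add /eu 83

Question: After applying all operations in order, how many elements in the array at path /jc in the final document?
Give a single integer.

After op 1 (remove /be): {"jc":[{"bw":50,"iv":71,"rtu":57},{"azu":58,"qwg":13},[40,62,26,83,69],{"be":49,"sy":8,"ua":69,"v":29}]}
After op 2 (remove /jc/2): {"jc":[{"bw":50,"iv":71,"rtu":57},{"azu":58,"qwg":13},{"be":49,"sy":8,"ua":69,"v":29}]}
After op 3 (add /jc/0/d 54): {"jc":[{"bw":50,"d":54,"iv":71,"rtu":57},{"azu":58,"qwg":13},{"be":49,"sy":8,"ua":69,"v":29}]}
After op 4 (remove /jc/0/bw): {"jc":[{"d":54,"iv":71,"rtu":57},{"azu":58,"qwg":13},{"be":49,"sy":8,"ua":69,"v":29}]}
After op 5 (remove /jc/1/qwg): {"jc":[{"d":54,"iv":71,"rtu":57},{"azu":58},{"be":49,"sy":8,"ua":69,"v":29}]}
After op 6 (add /dqk 29): {"dqk":29,"jc":[{"d":54,"iv":71,"rtu":57},{"azu":58},{"be":49,"sy":8,"ua":69,"v":29}]}
After op 7 (remove /jc/0/d): {"dqk":29,"jc":[{"iv":71,"rtu":57},{"azu":58},{"be":49,"sy":8,"ua":69,"v":29}]}
After op 8 (replace /jc/1 14): {"dqk":29,"jc":[{"iv":71,"rtu":57},14,{"be":49,"sy":8,"ua":69,"v":29}]}
After op 9 (add /eu 83): {"dqk":29,"eu":83,"jc":[{"iv":71,"rtu":57},14,{"be":49,"sy":8,"ua":69,"v":29}]}
Size at path /jc: 3

Answer: 3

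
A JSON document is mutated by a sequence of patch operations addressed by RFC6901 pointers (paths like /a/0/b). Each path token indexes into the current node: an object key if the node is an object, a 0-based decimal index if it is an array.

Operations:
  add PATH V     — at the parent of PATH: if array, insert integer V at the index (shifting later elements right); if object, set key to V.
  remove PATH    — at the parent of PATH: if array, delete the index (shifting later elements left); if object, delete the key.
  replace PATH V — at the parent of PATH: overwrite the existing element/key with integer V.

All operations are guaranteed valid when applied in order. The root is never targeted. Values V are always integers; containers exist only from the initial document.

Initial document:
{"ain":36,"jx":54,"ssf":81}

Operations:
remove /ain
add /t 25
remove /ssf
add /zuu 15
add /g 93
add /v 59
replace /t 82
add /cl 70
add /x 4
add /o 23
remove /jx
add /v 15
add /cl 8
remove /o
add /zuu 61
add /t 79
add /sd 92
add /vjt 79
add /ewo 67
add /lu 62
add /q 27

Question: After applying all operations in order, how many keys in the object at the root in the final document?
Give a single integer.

Answer: 11

Derivation:
After op 1 (remove /ain): {"jx":54,"ssf":81}
After op 2 (add /t 25): {"jx":54,"ssf":81,"t":25}
After op 3 (remove /ssf): {"jx":54,"t":25}
After op 4 (add /zuu 15): {"jx":54,"t":25,"zuu":15}
After op 5 (add /g 93): {"g":93,"jx":54,"t":25,"zuu":15}
After op 6 (add /v 59): {"g":93,"jx":54,"t":25,"v":59,"zuu":15}
After op 7 (replace /t 82): {"g":93,"jx":54,"t":82,"v":59,"zuu":15}
After op 8 (add /cl 70): {"cl":70,"g":93,"jx":54,"t":82,"v":59,"zuu":15}
After op 9 (add /x 4): {"cl":70,"g":93,"jx":54,"t":82,"v":59,"x":4,"zuu":15}
After op 10 (add /o 23): {"cl":70,"g":93,"jx":54,"o":23,"t":82,"v":59,"x":4,"zuu":15}
After op 11 (remove /jx): {"cl":70,"g":93,"o":23,"t":82,"v":59,"x":4,"zuu":15}
After op 12 (add /v 15): {"cl":70,"g":93,"o":23,"t":82,"v":15,"x":4,"zuu":15}
After op 13 (add /cl 8): {"cl":8,"g":93,"o":23,"t":82,"v":15,"x":4,"zuu":15}
After op 14 (remove /o): {"cl":8,"g":93,"t":82,"v":15,"x":4,"zuu":15}
After op 15 (add /zuu 61): {"cl":8,"g":93,"t":82,"v":15,"x":4,"zuu":61}
After op 16 (add /t 79): {"cl":8,"g":93,"t":79,"v":15,"x":4,"zuu":61}
After op 17 (add /sd 92): {"cl":8,"g":93,"sd":92,"t":79,"v":15,"x":4,"zuu":61}
After op 18 (add /vjt 79): {"cl":8,"g":93,"sd":92,"t":79,"v":15,"vjt":79,"x":4,"zuu":61}
After op 19 (add /ewo 67): {"cl":8,"ewo":67,"g":93,"sd":92,"t":79,"v":15,"vjt":79,"x":4,"zuu":61}
After op 20 (add /lu 62): {"cl":8,"ewo":67,"g":93,"lu":62,"sd":92,"t":79,"v":15,"vjt":79,"x":4,"zuu":61}
After op 21 (add /q 27): {"cl":8,"ewo":67,"g":93,"lu":62,"q":27,"sd":92,"t":79,"v":15,"vjt":79,"x":4,"zuu":61}
Size at the root: 11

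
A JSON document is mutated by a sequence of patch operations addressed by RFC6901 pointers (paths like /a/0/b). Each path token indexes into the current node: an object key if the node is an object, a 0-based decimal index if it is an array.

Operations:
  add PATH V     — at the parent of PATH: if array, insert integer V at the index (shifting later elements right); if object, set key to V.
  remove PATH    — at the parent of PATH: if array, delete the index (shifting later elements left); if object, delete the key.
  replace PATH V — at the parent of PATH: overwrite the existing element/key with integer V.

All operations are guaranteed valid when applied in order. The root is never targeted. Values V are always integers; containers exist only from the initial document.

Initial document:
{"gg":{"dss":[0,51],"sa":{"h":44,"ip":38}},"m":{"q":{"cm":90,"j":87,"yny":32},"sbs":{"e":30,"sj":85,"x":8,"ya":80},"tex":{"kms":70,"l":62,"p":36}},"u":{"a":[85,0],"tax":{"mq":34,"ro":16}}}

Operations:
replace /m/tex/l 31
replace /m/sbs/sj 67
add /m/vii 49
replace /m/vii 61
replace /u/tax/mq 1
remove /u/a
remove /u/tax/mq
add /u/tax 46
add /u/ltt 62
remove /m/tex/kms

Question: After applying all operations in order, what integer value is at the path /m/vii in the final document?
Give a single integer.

After op 1 (replace /m/tex/l 31): {"gg":{"dss":[0,51],"sa":{"h":44,"ip":38}},"m":{"q":{"cm":90,"j":87,"yny":32},"sbs":{"e":30,"sj":85,"x":8,"ya":80},"tex":{"kms":70,"l":31,"p":36}},"u":{"a":[85,0],"tax":{"mq":34,"ro":16}}}
After op 2 (replace /m/sbs/sj 67): {"gg":{"dss":[0,51],"sa":{"h":44,"ip":38}},"m":{"q":{"cm":90,"j":87,"yny":32},"sbs":{"e":30,"sj":67,"x":8,"ya":80},"tex":{"kms":70,"l":31,"p":36}},"u":{"a":[85,0],"tax":{"mq":34,"ro":16}}}
After op 3 (add /m/vii 49): {"gg":{"dss":[0,51],"sa":{"h":44,"ip":38}},"m":{"q":{"cm":90,"j":87,"yny":32},"sbs":{"e":30,"sj":67,"x":8,"ya":80},"tex":{"kms":70,"l":31,"p":36},"vii":49},"u":{"a":[85,0],"tax":{"mq":34,"ro":16}}}
After op 4 (replace /m/vii 61): {"gg":{"dss":[0,51],"sa":{"h":44,"ip":38}},"m":{"q":{"cm":90,"j":87,"yny":32},"sbs":{"e":30,"sj":67,"x":8,"ya":80},"tex":{"kms":70,"l":31,"p":36},"vii":61},"u":{"a":[85,0],"tax":{"mq":34,"ro":16}}}
After op 5 (replace /u/tax/mq 1): {"gg":{"dss":[0,51],"sa":{"h":44,"ip":38}},"m":{"q":{"cm":90,"j":87,"yny":32},"sbs":{"e":30,"sj":67,"x":8,"ya":80},"tex":{"kms":70,"l":31,"p":36},"vii":61},"u":{"a":[85,0],"tax":{"mq":1,"ro":16}}}
After op 6 (remove /u/a): {"gg":{"dss":[0,51],"sa":{"h":44,"ip":38}},"m":{"q":{"cm":90,"j":87,"yny":32},"sbs":{"e":30,"sj":67,"x":8,"ya":80},"tex":{"kms":70,"l":31,"p":36},"vii":61},"u":{"tax":{"mq":1,"ro":16}}}
After op 7 (remove /u/tax/mq): {"gg":{"dss":[0,51],"sa":{"h":44,"ip":38}},"m":{"q":{"cm":90,"j":87,"yny":32},"sbs":{"e":30,"sj":67,"x":8,"ya":80},"tex":{"kms":70,"l":31,"p":36},"vii":61},"u":{"tax":{"ro":16}}}
After op 8 (add /u/tax 46): {"gg":{"dss":[0,51],"sa":{"h":44,"ip":38}},"m":{"q":{"cm":90,"j":87,"yny":32},"sbs":{"e":30,"sj":67,"x":8,"ya":80},"tex":{"kms":70,"l":31,"p":36},"vii":61},"u":{"tax":46}}
After op 9 (add /u/ltt 62): {"gg":{"dss":[0,51],"sa":{"h":44,"ip":38}},"m":{"q":{"cm":90,"j":87,"yny":32},"sbs":{"e":30,"sj":67,"x":8,"ya":80},"tex":{"kms":70,"l":31,"p":36},"vii":61},"u":{"ltt":62,"tax":46}}
After op 10 (remove /m/tex/kms): {"gg":{"dss":[0,51],"sa":{"h":44,"ip":38}},"m":{"q":{"cm":90,"j":87,"yny":32},"sbs":{"e":30,"sj":67,"x":8,"ya":80},"tex":{"l":31,"p":36},"vii":61},"u":{"ltt":62,"tax":46}}
Value at /m/vii: 61

Answer: 61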